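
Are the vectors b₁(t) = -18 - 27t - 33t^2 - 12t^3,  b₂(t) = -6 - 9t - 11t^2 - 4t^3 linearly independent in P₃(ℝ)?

linearly dependent

Take coordinates with respect to the standard basis {1, t, …, t^3}.
Place the vectors as rows of a 2×4 matrix and reduce to echelon form.
The reduction yields 1 nonzero row, so the rank is 1.
Since rank 1 < 2, the set is linearly dependent.
Indeed b₁ - 3b₂ = 0.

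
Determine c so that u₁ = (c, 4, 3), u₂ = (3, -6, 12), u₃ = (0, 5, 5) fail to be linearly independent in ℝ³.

c = -1/6

The vectors are dependent exactly when the determinant of the matrix with rows u₁, u₂, u₃ vanishes.
The determinant works out to -90*c - 15.
Solving -90*c - 15 = 0 yields c = -1/6.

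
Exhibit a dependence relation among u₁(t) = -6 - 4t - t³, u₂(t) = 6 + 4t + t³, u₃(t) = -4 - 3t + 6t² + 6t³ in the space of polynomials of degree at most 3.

Write each element as a vector in ℝ⁴ using {1, t, …, t³}.
Solve the homogeneous system with u₁, u₂, u₃ as columns by row-reducing the coefficient matrix.
A generator of the null space is (1, 1, 0).

u₁ + u₂ = 0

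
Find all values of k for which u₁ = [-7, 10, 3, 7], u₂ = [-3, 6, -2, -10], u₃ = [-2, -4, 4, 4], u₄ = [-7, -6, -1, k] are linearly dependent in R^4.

The set is linearly dependent precisely when det[u₁; u₂; u₃; u₄] = 0.
Cofactor expansion gives det = 120*k + 5400.
Solving 120*k + 5400 = 0 yields k = -45.

k = -45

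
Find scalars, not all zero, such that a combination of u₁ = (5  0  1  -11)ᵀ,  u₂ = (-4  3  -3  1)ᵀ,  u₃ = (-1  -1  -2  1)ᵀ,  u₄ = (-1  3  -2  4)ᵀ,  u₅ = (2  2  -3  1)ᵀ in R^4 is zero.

u₁ - u₂ + 2u₃ + 3u₄ - 2u₅ = 0

Solve the homogeneous system with u₁, u₂, u₃, u₄, u₅ as columns by row-reducing the coefficient matrix.
The free variable yields coefficients (1, -1, 2, 3, -2) (any nonzero multiple also works).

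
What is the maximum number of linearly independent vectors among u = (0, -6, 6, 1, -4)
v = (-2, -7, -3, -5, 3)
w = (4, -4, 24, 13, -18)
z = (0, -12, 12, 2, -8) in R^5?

2

Row-reduce the 4×5 matrix with these as rows.
Exactly 2 pivots survive; hence the rank is 2.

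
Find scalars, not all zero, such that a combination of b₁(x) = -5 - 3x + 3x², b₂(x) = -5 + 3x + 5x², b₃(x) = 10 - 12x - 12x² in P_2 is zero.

b₁ - 3b₂ - b₃ = 0

Pass to coordinate vectors relative to the basis {1, x, x²}.
Solve the homogeneous system with b₁, b₂, b₃ as columns by row-reducing the coefficient matrix.
A generator of the null space is (1, -3, -1).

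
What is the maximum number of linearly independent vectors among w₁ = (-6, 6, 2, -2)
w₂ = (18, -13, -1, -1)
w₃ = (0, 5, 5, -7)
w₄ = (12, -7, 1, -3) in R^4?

Apply Gaussian elimination to the matrix whose rows are w₁, w₂, w₃, w₄.
The echelon form has 2 nonzero rows, so the rank is 2.

2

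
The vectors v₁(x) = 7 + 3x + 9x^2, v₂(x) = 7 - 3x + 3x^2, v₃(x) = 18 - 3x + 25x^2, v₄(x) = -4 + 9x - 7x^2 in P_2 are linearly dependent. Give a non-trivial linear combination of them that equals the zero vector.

2v₁ - v₃ - v₄ = 0

Pass to coordinate vectors relative to the basis {1, x, x^2}.
Write the vectors as columns of a matrix and find a nonzero vector in its null space.
The free variable yields coefficients (2, 0, -1, -1) (any nonzero multiple also works).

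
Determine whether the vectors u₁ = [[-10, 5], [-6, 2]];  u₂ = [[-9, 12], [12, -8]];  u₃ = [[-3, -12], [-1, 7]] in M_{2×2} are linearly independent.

Take coordinates with respect to the standard basis {E₁₁, E₁₂, E₂₁, E₂₂}.
Place the vectors as rows of a 3×4 matrix and reduce to echelon form.
The reduction yields 3 nonzero rows, so the rank is 3.
Since rank = 3 (the number of vectors), the set is linearly independent.

linearly independent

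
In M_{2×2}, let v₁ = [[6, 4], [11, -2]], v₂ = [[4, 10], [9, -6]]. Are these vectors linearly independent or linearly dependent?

Write each element as a coordinate vector in ℝ⁴ using {E₁₁, E₁₂, E₂₁, E₂₂}.
Place the vectors as rows of a 2×4 matrix and reduce to echelon form.
The reduction yields 2 nonzero rows, so the rank is 2.
Since rank = 2 (the number of vectors), the set is linearly independent.

linearly independent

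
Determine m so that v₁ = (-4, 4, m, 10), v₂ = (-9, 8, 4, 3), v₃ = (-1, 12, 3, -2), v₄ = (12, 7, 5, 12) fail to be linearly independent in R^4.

m = 14/3

Dependence holds iff the 4×4 matrix [v₁ v₂ v₃ v₄] is singular.
The determinant works out to 9198 - 1971*m.
This vanishes exactly when m = 14/3.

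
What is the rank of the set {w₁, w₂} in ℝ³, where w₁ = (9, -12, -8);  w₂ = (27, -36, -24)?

Put the 3×2 matrix [w₁|w₂] into echelon form.
Reduction leaves 1 leading entry, giving rank 1.

rank 1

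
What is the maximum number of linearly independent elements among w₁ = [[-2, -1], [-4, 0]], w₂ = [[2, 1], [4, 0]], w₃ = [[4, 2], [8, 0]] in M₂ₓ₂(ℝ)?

Pass to coordinate vectors with respect to the basis {E₁₁, E₁₂, E₂₁, E₂₂}.
Apply Gaussian elimination to the matrix whose rows are w₁, w₂, w₃.
There is 1 pivot column, so rank = 1.

1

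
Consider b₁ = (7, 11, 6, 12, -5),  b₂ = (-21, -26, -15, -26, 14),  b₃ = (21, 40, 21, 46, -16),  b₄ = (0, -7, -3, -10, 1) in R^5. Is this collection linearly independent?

linearly dependent

Place the vectors as rows of a 4×5 matrix and reduce to echelon form.
The reduction yields 2 nonzero rows, so the rank is 2.
Since rank 2 < 4, the set is linearly dependent.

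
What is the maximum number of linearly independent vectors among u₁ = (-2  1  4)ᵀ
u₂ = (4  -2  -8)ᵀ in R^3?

Put the 3×2 matrix [u₁|u₂] into echelon form.
The echelon form has 1 nonzero row, so the rank is 1.

1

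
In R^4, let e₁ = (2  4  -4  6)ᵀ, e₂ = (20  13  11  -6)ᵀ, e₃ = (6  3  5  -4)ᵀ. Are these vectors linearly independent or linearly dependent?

Row-reduce the matrix whose columns are e₁, e₂, e₃.
The reduction yields 2 nonzero rows, so the rank is 2.
Since rank 2 < 3, the set is linearly dependent.
Indeed e₁ - e₂ + 3e₃ = 0.

linearly dependent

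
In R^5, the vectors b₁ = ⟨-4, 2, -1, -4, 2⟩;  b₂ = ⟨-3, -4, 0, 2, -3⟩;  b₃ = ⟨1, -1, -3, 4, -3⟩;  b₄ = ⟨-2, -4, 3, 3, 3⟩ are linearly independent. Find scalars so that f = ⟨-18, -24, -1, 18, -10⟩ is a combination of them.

Since b₁, b₂, b₃, b₄ are independent, the coefficients expressing f are uniquely determined by a linear system.
Row-reducing the augmented matrix gives the unique coefficients (a₁, …, a₄) = (1, 4, 2, 2).

f = b₁ + 4b₂ + 2b₃ + 2b₄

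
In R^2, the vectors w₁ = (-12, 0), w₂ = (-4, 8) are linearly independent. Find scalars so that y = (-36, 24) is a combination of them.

y = 2w₁ + 3w₂

Write y = a₁w₁ + a₂w₂ and equate components.
The system has the unique solution (a₁, a₂) = (2, 3).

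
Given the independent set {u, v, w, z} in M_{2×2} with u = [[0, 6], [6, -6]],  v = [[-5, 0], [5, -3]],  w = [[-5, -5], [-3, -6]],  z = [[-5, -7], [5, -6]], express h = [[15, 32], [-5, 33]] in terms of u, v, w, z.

h = -u + 3v - 2w - 4z

Identify each element with its coordinate vector in ℝ⁴ via {E₁₁, E₁₂, E₂₁, E₂₂}.
Since u, v, w, z are independent, the coefficients expressing h are uniquely determined by a linear system.
Back-substitution yields (α₁, …, α₄) = (-1, 3, -2, -4).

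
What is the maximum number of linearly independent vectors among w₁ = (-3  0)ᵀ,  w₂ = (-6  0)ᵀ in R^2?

Put the 2×2 matrix [w₁|w₂] into echelon form.
Reduction leaves 1 leading entry, giving rank 1.

1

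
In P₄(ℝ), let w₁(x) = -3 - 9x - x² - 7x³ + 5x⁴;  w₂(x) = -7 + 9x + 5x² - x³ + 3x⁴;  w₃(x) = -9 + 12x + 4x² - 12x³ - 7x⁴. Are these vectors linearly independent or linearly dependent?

linearly independent

Take coordinates with respect to the standard basis {1, x, …, x⁴}.
Place the vectors as rows of a 3×5 matrix and reduce to echelon form.
The reduction yields 3 nonzero rows, so the rank is 3.
Since rank = 3 (the number of vectors), the set is linearly independent.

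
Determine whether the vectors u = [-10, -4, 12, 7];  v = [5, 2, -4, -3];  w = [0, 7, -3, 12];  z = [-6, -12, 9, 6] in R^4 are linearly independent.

Form the 4×4 matrix with these as columns; its determinant is 2637.
A nonzero determinant means the columns are linearly independent.

linearly independent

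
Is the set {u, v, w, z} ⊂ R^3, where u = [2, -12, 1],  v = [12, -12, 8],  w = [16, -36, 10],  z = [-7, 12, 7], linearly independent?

linearly dependent

There are 4 vectors in a 3-dimensional space, so they cannot be linearly independent.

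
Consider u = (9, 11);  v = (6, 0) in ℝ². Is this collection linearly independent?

Row-reduce the matrix whose columns are u, v.
The reduction yields 2 nonzero rows, so the rank is 2.
Since rank = 2 (the number of vectors), the set is linearly independent.

linearly independent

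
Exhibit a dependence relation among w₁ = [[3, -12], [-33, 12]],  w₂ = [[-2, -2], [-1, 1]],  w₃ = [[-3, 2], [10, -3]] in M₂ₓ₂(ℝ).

Take coordinates with respect to {E₁₁, E₁₂, E₂₁, E₂₂}.
Set up α₁w₁ + … + α₃w₃ = 0 and solve the homogeneous system.
A generator of the null space is (1, -3, 3).

w₁ - 3w₂ + 3w₃ = 0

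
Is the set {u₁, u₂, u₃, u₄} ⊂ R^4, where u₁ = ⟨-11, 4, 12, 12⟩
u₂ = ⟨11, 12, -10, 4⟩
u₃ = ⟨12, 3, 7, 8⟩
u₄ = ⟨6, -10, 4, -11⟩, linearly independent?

The matrix [u₁|u₂|u₃|u₄] has determinant 16490.
A nonzero determinant means the columns are linearly independent.

linearly independent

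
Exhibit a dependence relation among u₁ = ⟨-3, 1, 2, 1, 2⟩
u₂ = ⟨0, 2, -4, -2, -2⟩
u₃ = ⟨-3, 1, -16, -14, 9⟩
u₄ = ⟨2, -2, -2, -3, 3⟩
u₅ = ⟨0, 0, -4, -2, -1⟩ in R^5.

3u₁ + 2u₂ - u₃ + 3u₄ + 2u₅ = 0

Write the vectors as columns of a matrix and find a nonzero vector in its null space.
A generator of the null space is (3, 2, -1, 3, 2).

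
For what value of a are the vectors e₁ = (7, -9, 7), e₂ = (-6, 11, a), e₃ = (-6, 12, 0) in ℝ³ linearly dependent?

Place the vectors as rows of a 3×3 matrix; dependence ⇔ determinant zero.
Expanding, det = -30*a - 42.
Solving -30*a - 42 = 0 yields a = -7/5.

a = -7/5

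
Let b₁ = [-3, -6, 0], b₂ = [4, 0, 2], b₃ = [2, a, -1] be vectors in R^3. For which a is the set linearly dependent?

Dependence holds iff the 3×3 matrix [b₁ b₂ b₃] is singular.
Cofactor expansion gives det = 6*a - 48.
Setting this to zero gives a = 8.

a = 8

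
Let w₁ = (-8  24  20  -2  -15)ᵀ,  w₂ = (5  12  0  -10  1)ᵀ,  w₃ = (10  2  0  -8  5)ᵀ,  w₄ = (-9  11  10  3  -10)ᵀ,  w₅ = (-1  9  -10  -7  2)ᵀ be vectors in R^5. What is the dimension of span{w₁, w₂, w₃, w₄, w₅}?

dim = 3

Form the matrix with w₁, w₂, w₃, w₄, w₅ as columns and reduce.
Exactly 3 pivots survive; hence the rank is 3.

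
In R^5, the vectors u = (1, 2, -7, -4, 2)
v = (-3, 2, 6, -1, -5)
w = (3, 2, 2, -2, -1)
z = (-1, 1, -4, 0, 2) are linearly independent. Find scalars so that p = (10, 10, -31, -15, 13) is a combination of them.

Write p = α₁u + … + α₄z and equate components.
The system has the unique solution (α₁, …, α₄) = (3, -1, 2, 2).

p = 3u - v + 2w + 2z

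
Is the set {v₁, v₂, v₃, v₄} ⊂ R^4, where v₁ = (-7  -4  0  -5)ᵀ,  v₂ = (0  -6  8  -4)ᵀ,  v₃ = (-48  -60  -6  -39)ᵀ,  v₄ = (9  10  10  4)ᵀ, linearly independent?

linearly dependent

The matrix [v₁|v₂|v₃|v₄] has determinant 0.
A zero determinant means the columns are linearly dependent.
Indeed 3v₁ + 3v₂ - v₃ - 3v₄ = 0.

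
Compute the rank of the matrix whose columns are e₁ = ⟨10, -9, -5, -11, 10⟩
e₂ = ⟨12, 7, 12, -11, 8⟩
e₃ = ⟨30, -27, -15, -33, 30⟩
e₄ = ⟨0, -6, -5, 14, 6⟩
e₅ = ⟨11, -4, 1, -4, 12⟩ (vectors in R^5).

rank 3

Form the matrix with e₁, e₂, e₃, e₄, e₅ as columns and reduce.
The echelon form has 3 nonzero rows, so the rank is 3.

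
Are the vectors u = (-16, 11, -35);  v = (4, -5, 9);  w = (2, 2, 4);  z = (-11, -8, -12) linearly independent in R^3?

linearly dependent

There are 4 vectors in a 3-dimensional space, so they cannot be linearly independent.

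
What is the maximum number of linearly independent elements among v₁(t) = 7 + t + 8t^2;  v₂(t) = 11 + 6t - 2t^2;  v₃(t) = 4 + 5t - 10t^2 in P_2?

2

Use coordinates relative to {1, t, t^2}.
Apply Gaussian elimination to the matrix whose rows are v₁, v₂, v₃.
The echelon form has 2 nonzero rows, so the rank is 2.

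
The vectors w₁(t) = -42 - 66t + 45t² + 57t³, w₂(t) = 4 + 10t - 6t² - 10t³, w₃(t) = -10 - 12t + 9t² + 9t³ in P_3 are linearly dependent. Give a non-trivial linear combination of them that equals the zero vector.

Write each element as a vector in ℝ⁴ using {1, t, …, t³}.
Row-reduce the matrix with w₁, w₂, w₃ as columns; the null space gives the coefficients.
The free variable yields coefficients (1, 3, -3) (any nonzero multiple also works).

w₁ + 3w₂ - 3w₃ = 0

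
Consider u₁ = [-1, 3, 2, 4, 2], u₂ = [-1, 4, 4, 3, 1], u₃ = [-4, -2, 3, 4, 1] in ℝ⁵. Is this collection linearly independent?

linearly independent

Row-reduce the matrix whose columns are u₁, u₂, u₃.
The reduction yields 3 nonzero rows, so the rank is 3.
Since rank = 3 (the number of vectors), the set is linearly independent.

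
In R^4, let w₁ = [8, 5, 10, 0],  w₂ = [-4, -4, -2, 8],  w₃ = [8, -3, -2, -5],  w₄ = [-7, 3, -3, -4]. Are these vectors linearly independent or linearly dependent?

Place the vectors as rows of a 4×4 matrix and reduce to echelon form.
The reduction yields 4 nonzero rows, so the rank is 4.
Since rank = 4 (the number of vectors), the set is linearly independent.

linearly independent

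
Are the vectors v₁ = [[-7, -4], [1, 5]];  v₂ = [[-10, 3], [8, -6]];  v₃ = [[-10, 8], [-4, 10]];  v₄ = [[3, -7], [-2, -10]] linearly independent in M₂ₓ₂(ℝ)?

Take coordinates with respect to the standard basis {E₁₁, E₁₂, E₂₁, E₂₂}.
Row-reduce the matrix whose columns are v₁, v₂, v₃, v₄.
The reduction yields 4 nonzero rows, so the rank is 4.
Since rank = 4 (the number of vectors), the set is linearly independent.

linearly independent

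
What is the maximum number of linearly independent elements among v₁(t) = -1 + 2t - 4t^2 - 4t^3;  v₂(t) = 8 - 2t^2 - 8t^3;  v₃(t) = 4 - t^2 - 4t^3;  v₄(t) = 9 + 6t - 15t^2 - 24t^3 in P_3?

2

Represent each element by its coordinate vector in ℝ⁴.
Row-reduce the 4×4 matrix with these as rows.
Reduction leaves 2 leading entries, giving rank 2.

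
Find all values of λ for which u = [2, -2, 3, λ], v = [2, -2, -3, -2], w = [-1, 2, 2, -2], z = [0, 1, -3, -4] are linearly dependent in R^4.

λ = -2/7

The vectors are dependent exactly when the determinant of the matrix with rows u, v, w, z vanishes.
Expanding, det = 7*λ + 2.
This vanishes exactly when λ = -2/7.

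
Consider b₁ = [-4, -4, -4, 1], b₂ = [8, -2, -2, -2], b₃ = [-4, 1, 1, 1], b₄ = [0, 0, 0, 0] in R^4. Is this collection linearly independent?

One of the vectors is the zero vector, so the set is linearly dependent.

linearly dependent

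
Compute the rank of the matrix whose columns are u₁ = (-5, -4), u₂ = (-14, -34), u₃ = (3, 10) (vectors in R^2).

Put the 2×3 matrix [u₁|u₂|u₃] into echelon form.
The echelon form has 2 nonzero rows, so the rank is 2.
(With 3 elements in a 2-dimensional space the rank is at most 2.)

rank 2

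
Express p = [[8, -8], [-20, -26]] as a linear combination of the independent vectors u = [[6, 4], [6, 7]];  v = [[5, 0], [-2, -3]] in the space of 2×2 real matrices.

Work in coordinates with respect to the standard basis {E₁₁, E₁₂, E₂₁, E₂₂}.
Solve the system with u, v as columns and p as the right-hand side.
The system has the unique solution (α₁, α₂) = (-2, 4).

p = -2u + 4v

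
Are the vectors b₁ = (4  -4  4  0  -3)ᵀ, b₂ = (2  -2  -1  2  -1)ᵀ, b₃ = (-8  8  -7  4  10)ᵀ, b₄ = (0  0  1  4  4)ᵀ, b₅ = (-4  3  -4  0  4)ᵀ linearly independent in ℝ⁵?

Form the 5×5 matrix with these as columns; its determinant is 0.
A zero determinant means the columns are linearly dependent.
Indeed 2b₁ + b₃ - b₄ = 0.

linearly dependent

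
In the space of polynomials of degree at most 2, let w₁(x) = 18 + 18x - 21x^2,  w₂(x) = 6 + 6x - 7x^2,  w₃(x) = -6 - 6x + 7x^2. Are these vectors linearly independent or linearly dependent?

linearly dependent

Write each element as a coordinate vector in ℝ³ using {1, x, x^2}.
Form the 3×3 matrix with these as columns; its determinant is 0.
A zero determinant means the columns are linearly dependent.
Indeed w₁ - 3w₂ = 0.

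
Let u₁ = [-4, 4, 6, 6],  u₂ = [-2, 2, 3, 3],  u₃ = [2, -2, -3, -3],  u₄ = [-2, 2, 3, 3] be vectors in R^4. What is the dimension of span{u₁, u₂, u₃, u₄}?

dim = 1

Put the 4×4 matrix [u₁|u₂|u₃|u₄] into echelon form.
Exactly 1 pivot survives; hence the rank is 1.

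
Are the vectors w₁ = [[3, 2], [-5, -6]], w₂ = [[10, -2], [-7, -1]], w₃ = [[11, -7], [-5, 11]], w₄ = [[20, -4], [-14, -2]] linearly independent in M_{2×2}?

linearly dependent

Write each element as a coordinate vector in ℝ⁴ using {E₁₁, E₁₂, E₂₁, E₂₂}.
One vector is a scalar multiple of another, so the set is dependent.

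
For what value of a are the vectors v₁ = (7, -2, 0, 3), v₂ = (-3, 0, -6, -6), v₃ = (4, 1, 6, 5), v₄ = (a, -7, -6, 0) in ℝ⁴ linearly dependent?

The set is linearly dependent precisely when det[v₁; v₂; v₃; v₄] = 0.
The determinant works out to -6*a - 114.
This vanishes exactly when a = -19.

a = -19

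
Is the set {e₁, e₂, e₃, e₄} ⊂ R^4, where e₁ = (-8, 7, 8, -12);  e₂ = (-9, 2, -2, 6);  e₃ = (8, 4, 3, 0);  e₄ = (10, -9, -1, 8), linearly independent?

linearly independent

Row-reduce the matrix whose columns are e₁, e₂, e₃, e₄.
The reduction yields 4 nonzero rows, so the rank is 4.
Since rank = 4 (the number of vectors), the set is linearly independent.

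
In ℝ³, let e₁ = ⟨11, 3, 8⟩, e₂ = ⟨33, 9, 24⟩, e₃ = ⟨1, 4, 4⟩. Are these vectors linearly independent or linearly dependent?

One vector is a scalar multiple of another, so the set is dependent.

linearly dependent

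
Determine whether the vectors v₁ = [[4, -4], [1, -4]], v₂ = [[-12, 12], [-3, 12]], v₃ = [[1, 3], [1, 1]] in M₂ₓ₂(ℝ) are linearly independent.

Take coordinates with respect to the standard basis {E₁₁, E₁₂, E₂₁, E₂₂}.
One vector is a scalar multiple of another, so the set is dependent.

linearly dependent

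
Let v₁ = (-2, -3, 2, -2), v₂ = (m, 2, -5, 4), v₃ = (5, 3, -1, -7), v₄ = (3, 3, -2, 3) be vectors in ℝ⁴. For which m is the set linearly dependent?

The set is linearly dependent precisely when det[v₁; v₂; v₃; v₄] = 0.
Cofactor expansion gives det = 3*m + 120.
Setting this to zero gives m = -40.

m = -40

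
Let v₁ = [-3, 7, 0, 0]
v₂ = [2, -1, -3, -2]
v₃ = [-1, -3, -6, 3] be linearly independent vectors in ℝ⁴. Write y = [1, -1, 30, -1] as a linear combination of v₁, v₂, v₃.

y = -2v₁ - 4v₂ - 3v₃

Write y = c₁v₁ + … + c₃v₃ and equate components.
Back-substitution yields (c₁, c₂, c₃) = (-2, -4, -3).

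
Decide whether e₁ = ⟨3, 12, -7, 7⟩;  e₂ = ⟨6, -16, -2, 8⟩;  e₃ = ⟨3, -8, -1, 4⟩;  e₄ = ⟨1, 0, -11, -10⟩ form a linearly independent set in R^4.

linearly dependent

The matrix [e₁|e₂|e₃|e₄] has determinant 0.
A zero determinant means the columns are linearly dependent.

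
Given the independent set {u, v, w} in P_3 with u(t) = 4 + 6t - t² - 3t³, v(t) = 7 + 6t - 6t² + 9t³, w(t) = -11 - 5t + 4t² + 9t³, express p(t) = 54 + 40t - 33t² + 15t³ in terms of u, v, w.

p = u + 4v - 2w

Work in coordinates with respect to the standard basis {1, t, …, t³}.
Set up the augmented matrix [u | v | w | p] and row-reduce.
Back-substitution yields (c₁, c₂, c₃) = (1, 4, -2).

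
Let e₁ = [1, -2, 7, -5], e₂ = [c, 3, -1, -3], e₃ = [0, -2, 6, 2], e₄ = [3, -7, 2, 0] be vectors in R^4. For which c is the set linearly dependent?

c = -4/5

The vectors are dependent exactly when the determinant of the matrix with rows e₁, e₂, e₃, e₄ vanishes.
The determinant works out to 280*c + 224.
Solving 280*c + 224 = 0 yields c = -4/5.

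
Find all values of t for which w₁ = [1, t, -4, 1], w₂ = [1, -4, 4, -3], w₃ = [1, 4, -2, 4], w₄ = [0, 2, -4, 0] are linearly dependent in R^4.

t = 20/7

The set is linearly dependent precisely when det[w₁; w₂; w₃; w₄] = 0.
The determinant works out to 80 - 28*t.
Solving 80 - 28*t = 0 yields t = 20/7.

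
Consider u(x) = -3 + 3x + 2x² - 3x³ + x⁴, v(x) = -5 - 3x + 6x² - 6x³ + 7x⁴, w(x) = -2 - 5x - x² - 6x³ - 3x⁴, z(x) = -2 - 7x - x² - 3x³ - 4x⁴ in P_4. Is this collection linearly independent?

Write each element as a coordinate vector in ℝ⁵ using {1, x, …, x⁴}.
Row-reduce the matrix whose columns are u, v, w, z.
The reduction yields 4 nonzero rows, so the rank is 4.
Since rank = 4 (the number of vectors), the set is linearly independent.

linearly independent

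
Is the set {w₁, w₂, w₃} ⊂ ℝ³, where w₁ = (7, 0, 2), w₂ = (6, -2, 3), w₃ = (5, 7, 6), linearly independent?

linearly independent

Row-reduce the matrix whose columns are w₁, w₂, w₃.
The reduction yields 3 nonzero rows, so the rank is 3.
Since rank = 3 (the number of vectors), the set is linearly independent.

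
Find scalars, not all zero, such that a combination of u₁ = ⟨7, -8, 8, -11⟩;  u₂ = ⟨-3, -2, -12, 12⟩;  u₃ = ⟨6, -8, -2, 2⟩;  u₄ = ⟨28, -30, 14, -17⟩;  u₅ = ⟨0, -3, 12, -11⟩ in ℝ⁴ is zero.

Write the vectors as columns of a matrix and find a nonzero vector in its null space.
The free variable yields coefficients (1, -1, 3, -1, 0) (any nonzero multiple also works).

u₁ - u₂ + 3u₃ - u₄ = 0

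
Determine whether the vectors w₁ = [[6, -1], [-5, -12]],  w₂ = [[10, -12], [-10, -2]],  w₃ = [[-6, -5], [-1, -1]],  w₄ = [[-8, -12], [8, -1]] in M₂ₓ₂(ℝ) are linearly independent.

linearly independent

Take coordinates with respect to the standard basis {E₁₁, E₁₂, E₂₁, E₂₂}.
Row-reduce the matrix whose columns are w₁, w₂, w₃, w₄.
The reduction yields 4 nonzero rows, so the rank is 4.
Since rank = 4 (the number of vectors), the set is linearly independent.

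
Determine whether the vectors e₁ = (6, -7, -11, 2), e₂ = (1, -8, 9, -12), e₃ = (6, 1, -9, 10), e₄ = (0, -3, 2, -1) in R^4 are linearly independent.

linearly independent

The matrix [e₁|e₂|e₃|e₄] has determinant -1930.
A nonzero determinant means the columns are linearly independent.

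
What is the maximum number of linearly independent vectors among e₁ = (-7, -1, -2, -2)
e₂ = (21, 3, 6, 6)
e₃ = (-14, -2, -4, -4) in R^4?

1

Form the matrix with e₁, e₂, e₃ as columns and reduce.
The echelon form has 1 nonzero row, so the rank is 1.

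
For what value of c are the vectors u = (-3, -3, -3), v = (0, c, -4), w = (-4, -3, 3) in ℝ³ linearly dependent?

Dependence holds iff the 3×3 matrix [u v w] is singular.
Expanding, det = -21*c - 12.
This vanishes exactly when c = -4/7.

c = -4/7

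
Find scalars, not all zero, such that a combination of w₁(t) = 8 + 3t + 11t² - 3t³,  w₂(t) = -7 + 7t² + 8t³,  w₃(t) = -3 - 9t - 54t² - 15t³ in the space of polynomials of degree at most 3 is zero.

3w₁ + 3w₂ + w₃ = 0

Take coordinates with respect to {1, t, …, t³}.
Write the vectors as columns of a matrix and find a nonzero vector in its null space.
A generator of the null space is (3, 3, 1).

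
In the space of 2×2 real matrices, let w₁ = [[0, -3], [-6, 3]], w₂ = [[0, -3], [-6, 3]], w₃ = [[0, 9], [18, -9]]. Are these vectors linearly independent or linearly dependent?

linearly dependent

Write each element as a coordinate vector in ℝ⁴ using {E₁₁, E₁₂, E₂₁, E₂₂}.
One vector is a scalar multiple of another, so the set is dependent.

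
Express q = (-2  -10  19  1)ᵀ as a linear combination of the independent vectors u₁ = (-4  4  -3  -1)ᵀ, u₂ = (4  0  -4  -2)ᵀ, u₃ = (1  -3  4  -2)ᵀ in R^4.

q = -u₁ - 2u₂ + 2u₃

Since u₁, u₂, u₃ are independent, the coefficients expressing q are uniquely determined by a linear system.
The system has the unique solution (α₁, α₂, α₃) = (-1, -2, 2).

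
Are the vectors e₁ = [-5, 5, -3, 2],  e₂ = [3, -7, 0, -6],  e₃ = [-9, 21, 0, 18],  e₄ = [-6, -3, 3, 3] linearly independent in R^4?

One vector is a scalar multiple of another, so the set is dependent.

linearly dependent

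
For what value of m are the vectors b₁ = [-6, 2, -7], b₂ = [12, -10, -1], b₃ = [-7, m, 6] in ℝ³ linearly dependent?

Dependence holds iff the 3×3 matrix [b₁ b₂ b₃] is singular.
Expanding, det = 720 - 90*m.
Solving 720 - 90*m = 0 yields m = 8.

m = 8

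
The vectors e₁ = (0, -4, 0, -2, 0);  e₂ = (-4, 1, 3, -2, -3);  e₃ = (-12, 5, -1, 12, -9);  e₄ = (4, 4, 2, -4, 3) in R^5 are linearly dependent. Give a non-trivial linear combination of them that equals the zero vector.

Write the vectors as columns of a matrix and find a nonzero vector in its null space.
The free variable yields coefficients (3, -1, 1, 2) (any nonzero multiple also works).

3e₁ - e₂ + e₃ + 2e₄ = 0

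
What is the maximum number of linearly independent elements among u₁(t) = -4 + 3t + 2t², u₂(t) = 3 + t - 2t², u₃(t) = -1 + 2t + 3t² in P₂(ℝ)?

3

Pass to coordinate vectors with respect to the basis {1, t, t²}.
Row-reduce the 3×3 matrix with these as rows.
The echelon form has 3 nonzero rows, so the rank is 3.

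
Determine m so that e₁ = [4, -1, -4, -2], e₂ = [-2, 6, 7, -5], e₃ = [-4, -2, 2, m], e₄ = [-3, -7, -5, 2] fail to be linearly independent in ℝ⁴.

m = 34/3

Dependence holds iff the 4×4 matrix [e₁ e₂ e₃ e₄] is singular.
The determinant works out to 21*m - 238.
Solving 21*m - 238 = 0 yields m = 34/3.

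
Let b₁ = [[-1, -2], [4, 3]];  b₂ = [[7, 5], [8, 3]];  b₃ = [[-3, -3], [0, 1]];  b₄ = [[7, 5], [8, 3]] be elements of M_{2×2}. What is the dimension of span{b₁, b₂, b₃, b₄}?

Represent each element by its coordinate vector in ℝ⁴.
Apply Gaussian elimination to the matrix whose rows are b₁, b₂, b₃, b₄.
There are 2 pivot columns, so rank = 2.

2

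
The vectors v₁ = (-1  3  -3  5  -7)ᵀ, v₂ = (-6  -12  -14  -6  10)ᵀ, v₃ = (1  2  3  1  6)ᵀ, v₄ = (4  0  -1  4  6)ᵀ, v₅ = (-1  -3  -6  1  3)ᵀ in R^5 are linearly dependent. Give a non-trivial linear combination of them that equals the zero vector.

v₁ + v₂ + v₄ - 3v₅ = 0

Write the vectors as columns of a matrix and find a nonzero vector in its null space.
The free variable yields coefficients (1, 1, 0, 1, -3) (any nonzero multiple also works).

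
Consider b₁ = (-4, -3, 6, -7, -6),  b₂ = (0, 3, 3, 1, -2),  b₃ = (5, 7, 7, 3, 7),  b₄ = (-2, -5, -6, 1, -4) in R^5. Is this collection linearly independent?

Place the vectors as rows of a 4×5 matrix and reduce to echelon form.
The reduction yields 4 nonzero rows, so the rank is 4.
Since rank = 4 (the number of vectors), the set is linearly independent.

linearly independent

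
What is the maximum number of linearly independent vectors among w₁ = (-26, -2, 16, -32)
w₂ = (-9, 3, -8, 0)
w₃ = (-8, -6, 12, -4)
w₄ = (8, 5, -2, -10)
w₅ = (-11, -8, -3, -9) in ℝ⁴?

Apply Gaussian elimination to the matrix whose rows are w₁, w₂, w₃, w₄, w₅.
Exactly 4 pivots survive; hence the rank is 4.
(With 5 elements in a 4-dimensional space the rank is at most 4.)

4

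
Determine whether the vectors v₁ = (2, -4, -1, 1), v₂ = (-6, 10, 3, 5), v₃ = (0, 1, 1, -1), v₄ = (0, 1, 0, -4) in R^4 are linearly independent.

The matrix [v₁|v₂|v₃|v₄] has determinant 0.
A zero determinant means the columns are linearly dependent.

linearly dependent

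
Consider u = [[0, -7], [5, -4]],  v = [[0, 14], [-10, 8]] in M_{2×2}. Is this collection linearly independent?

Write each element as a coordinate vector in ℝ⁴ using {E₁₁, E₁₂, E₂₁, E₂₂}.
Place the vectors as rows of a 2×4 matrix and reduce to echelon form.
The reduction yields 1 nonzero row, so the rank is 1.
Since rank 1 < 2, the set is linearly dependent.

linearly dependent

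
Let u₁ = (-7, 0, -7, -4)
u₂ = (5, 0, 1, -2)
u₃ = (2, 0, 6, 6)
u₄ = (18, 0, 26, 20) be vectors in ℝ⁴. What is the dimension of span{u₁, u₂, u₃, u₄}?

Form the matrix with u₁, u₂, u₃, u₄ as columns and reduce.
Exactly 2 pivots survive; hence the rank is 2.

2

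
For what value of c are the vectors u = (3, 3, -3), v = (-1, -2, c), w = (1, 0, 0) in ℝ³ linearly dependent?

c = 2

The vectors are dependent exactly when the determinant of the matrix with rows u, v, w vanishes.
The determinant works out to 3*c - 6.
This vanishes exactly when c = 2.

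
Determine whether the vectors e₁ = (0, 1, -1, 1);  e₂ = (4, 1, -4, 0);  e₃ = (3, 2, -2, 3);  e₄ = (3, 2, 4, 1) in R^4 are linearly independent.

Row-reduce the matrix whose columns are e₁, e₂, e₃, e₄.
The reduction yields 4 nonzero rows, so the rank is 4.
Since rank = 4 (the number of vectors), the set is linearly independent.

linearly independent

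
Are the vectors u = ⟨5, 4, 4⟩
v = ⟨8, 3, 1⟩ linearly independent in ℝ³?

Place the vectors as rows of a 2×3 matrix and reduce to echelon form.
The reduction yields 2 nonzero rows, so the rank is 2.
Since rank = 2 (the number of vectors), the set is linearly independent.

linearly independent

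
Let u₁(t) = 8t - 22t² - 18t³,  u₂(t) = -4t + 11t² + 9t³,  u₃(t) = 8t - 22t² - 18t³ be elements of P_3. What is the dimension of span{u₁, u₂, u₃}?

dim = 1

Represent each element by its coordinate vector in ℝ⁴.
Apply Gaussian elimination to the matrix whose rows are u₁, u₂, u₃.
The echelon form has 1 nonzero row, so the rank is 1.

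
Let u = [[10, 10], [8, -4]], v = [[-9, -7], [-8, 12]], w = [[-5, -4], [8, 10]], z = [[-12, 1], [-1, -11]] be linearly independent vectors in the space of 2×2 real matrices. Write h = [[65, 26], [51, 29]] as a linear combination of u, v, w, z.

h = 3u - v + 2w - 3z

Take coordinate vectors relative to {E₁₁, E₁₂, E₂₁, E₂₂}.
Solve the system with u, v, w, z as columns and h as the right-hand side.
Back-substitution yields (α₁, …, α₄) = (3, -1, 2, -3).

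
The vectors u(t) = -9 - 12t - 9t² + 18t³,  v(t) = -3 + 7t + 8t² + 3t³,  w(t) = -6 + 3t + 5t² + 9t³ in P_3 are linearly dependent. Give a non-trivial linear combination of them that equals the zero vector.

u + 3v - 3w = 0

Write each element as a vector in ℝ⁴ using {1, t, …, t³}.
Write the vectors as columns of a matrix and find a nonzero vector in its null space.
A generator of the null space is (1, 3, -3).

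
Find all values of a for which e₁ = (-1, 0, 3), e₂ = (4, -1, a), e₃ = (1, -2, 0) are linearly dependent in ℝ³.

a = -21/2

The set is linearly dependent precisely when det[e₁; e₂; e₃] = 0.
Cofactor expansion gives det = -2*a - 21.
Setting this to zero gives a = -21/2.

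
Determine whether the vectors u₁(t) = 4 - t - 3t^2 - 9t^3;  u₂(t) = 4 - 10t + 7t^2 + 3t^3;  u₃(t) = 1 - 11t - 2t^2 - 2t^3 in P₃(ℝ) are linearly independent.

Take coordinates with respect to the standard basis {1, t, …, t^3}.
Row-reduce the matrix whose columns are u₁, u₂, u₃.
The reduction yields 3 nonzero rows, so the rank is 3.
Since rank = 3 (the number of vectors), the set is linearly independent.

linearly independent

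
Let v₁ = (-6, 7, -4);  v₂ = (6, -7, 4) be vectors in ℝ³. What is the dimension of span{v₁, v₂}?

dim = 1

Apply Gaussian elimination to the matrix whose rows are v₁, v₂.
There is 1 pivot column, so rank = 1.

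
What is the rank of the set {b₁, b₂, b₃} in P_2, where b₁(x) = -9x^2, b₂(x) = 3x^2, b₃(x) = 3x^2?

rank 1

Represent each element by its coordinate vector in ℝ³.
Apply Gaussian elimination to the matrix whose rows are b₁, b₂, b₃.
There is 1 pivot column, so rank = 1.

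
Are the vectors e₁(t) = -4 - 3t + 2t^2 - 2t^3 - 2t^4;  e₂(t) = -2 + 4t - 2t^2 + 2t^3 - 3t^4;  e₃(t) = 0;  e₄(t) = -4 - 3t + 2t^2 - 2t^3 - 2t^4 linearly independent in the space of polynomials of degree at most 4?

linearly dependent

Take coordinates with respect to the standard basis {1, t, …, t^4}.
One of the vectors is the zero vector, so the set is linearly dependent.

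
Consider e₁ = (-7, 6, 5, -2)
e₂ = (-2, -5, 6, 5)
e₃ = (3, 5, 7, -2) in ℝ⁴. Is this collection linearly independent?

Place the vectors as rows of a 3×4 matrix and reduce to echelon form.
The reduction yields 3 nonzero rows, so the rank is 3.
Since rank = 3 (the number of vectors), the set is linearly independent.

linearly independent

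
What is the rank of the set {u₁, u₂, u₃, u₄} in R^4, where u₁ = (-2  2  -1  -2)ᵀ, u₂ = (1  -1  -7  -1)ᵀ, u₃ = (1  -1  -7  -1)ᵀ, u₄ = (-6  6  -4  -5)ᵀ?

Form the matrix with u₁, u₂, u₃, u₄ as columns and reduce.
Exactly 3 pivots survive; hence the rank is 3.

rank 3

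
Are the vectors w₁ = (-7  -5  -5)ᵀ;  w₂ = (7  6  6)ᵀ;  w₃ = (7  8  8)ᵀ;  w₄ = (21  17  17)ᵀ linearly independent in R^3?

There are 4 vectors in a 3-dimensional space, so they cannot be linearly independent.

linearly dependent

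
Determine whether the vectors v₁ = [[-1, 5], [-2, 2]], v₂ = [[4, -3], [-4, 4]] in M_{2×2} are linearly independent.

Take coordinates with respect to the standard basis {E₁₁, E₁₂, E₂₁, E₂₂}.
Place the vectors as rows of a 2×4 matrix and reduce to echelon form.
The reduction yields 2 nonzero rows, so the rank is 2.
Since rank = 2 (the number of vectors), the set is linearly independent.

linearly independent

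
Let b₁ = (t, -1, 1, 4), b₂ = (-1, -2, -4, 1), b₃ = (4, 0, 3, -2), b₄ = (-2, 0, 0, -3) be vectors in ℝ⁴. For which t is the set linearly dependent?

The vectors are dependent exactly when the determinant of the matrix with rows b₁, b₂, b₃, b₄ vanishes.
Cofactor expansion gives det = 18*t - 129.
This vanishes exactly when t = 43/6.

t = 43/6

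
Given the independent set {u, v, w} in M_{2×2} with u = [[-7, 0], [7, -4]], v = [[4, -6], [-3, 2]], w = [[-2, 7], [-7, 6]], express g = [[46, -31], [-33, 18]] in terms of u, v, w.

Work in coordinates with respect to the standard basis {E₁₁, E₁₂, E₂₁, E₂₂}.
Solve the system with u, v, w as columns and g as the right-hand side.
Back-substitution yields (a₁, a₂, a₃) = (-4, 4, -1).

g = -4u + 4v - w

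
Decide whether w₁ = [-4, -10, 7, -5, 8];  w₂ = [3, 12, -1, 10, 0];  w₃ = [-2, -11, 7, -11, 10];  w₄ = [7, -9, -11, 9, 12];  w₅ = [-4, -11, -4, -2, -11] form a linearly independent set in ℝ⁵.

linearly independent

Place the vectors as rows of a 5×5 matrix and reduce to echelon form.
The reduction yields 5 nonzero rows, so the rank is 5.
Since rank = 5 (the number of vectors), the set is linearly independent.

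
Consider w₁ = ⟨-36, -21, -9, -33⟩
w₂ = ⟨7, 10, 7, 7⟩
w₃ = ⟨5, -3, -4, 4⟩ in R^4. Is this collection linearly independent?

Place the vectors as rows of a 3×4 matrix and reduce to echelon form.
The reduction yields 2 nonzero rows, so the rank is 2.
Since rank 2 < 3, the set is linearly dependent.

linearly dependent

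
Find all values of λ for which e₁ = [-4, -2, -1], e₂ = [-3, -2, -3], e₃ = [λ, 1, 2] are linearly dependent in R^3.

λ = 5/4

Place the vectors as rows of a 3×3 matrix; dependence ⇔ determinant zero.
Cofactor expansion gives det = 4*λ - 5.
Setting this to zero gives λ = 5/4.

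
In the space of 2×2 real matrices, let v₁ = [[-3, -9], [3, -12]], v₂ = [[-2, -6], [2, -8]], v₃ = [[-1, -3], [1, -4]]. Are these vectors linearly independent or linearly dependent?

linearly dependent

Write each element as a coordinate vector in ℝ⁴ using {E₁₁, E₁₂, E₂₁, E₂₂}.
One vector is a scalar multiple of another, so the set is dependent.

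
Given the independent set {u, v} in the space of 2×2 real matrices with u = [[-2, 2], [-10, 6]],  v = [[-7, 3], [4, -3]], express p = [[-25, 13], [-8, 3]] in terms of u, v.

p = 2u + 3v

Work in coordinates with respect to the standard basis {E₁₁, E₁₂, E₂₁, E₂₂}.
Since u, v are independent, the coefficients expressing p are uniquely determined by a linear system.
Row-reducing the augmented matrix gives the unique coefficients (c₁, c₂) = (2, 3).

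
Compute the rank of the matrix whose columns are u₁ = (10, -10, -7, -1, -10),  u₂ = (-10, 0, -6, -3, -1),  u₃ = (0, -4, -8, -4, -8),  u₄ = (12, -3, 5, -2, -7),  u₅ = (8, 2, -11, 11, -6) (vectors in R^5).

Form the matrix with u₁, u₂, u₃, u₄, u₅ as columns and reduce.
Exactly 5 pivots survive; hence the rank is 5.

rank 5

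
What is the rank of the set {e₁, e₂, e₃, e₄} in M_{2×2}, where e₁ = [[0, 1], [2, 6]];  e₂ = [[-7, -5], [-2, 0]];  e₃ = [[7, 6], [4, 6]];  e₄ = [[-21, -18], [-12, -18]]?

Use coordinates relative to {E₁₁, E₁₂, E₂₁, E₂₂}.
Form the matrix with e₁, e₂, e₃, e₄ as columns and reduce.
There are 2 pivot columns, so rank = 2.

2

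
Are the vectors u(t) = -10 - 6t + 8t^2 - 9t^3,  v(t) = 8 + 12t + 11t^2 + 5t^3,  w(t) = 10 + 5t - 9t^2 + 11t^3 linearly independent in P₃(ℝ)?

linearly independent

Take coordinates with respect to the standard basis {1, t, …, t^3}.
Row-reduce the matrix whose columns are u, v, w.
The reduction yields 3 nonzero rows, so the rank is 3.
Since rank = 3 (the number of vectors), the set is linearly independent.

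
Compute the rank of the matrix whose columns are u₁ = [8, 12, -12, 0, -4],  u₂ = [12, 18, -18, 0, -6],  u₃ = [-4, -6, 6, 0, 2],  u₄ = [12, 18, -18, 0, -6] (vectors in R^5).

Form the matrix with u₁, u₂, u₃, u₄ as columns and reduce.
Exactly 1 pivot survives; hence the rank is 1.

rank 1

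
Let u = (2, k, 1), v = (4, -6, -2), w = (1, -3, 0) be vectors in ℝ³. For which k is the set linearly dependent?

k = -9

Dependence holds iff the 3×3 matrix [u v w] is singular.
The determinant works out to -2*k - 18.
Setting this to zero gives k = -9.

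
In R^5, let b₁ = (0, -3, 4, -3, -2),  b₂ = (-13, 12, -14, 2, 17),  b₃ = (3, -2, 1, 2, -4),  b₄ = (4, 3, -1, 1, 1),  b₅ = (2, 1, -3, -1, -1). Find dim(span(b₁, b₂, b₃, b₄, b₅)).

Form the matrix with b₁, b₂, b₃, b₄, b₅ as columns and reduce.
The echelon form has 4 nonzero rows, so the rank is 4.

dim = 4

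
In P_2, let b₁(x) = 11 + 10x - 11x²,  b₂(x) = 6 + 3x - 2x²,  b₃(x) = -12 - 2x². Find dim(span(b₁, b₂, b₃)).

3

Represent each element by its coordinate vector in ℝ³.
Apply Gaussian elimination to the matrix whose rows are b₁, b₂, b₃.
Reduction leaves 3 leading entries, giving rank 3.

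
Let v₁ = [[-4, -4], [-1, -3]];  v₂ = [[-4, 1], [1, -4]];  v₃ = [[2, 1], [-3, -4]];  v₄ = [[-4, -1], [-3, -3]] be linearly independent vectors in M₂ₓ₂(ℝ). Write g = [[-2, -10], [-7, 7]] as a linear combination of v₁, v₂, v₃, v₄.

Take coordinate vectors relative to {E₁₁, E₁₂, E₂₁, E₂₂}.
Since v₁, v₂, v₃, v₄ are independent, the coefficients expressing g are uniquely determined by a linear system.
The system has the unique solution (α₁, …, α₄) = (1, -3, -1, 2).

g = v₁ - 3v₂ - v₃ + 2v₄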